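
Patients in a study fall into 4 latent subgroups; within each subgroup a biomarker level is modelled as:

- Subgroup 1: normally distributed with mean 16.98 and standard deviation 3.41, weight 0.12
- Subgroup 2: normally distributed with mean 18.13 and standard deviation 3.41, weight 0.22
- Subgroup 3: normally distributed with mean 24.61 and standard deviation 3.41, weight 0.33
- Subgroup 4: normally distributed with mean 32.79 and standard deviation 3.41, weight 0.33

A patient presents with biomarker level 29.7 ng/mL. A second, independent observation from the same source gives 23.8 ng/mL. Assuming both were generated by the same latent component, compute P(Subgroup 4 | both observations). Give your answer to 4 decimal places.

0.0604

P(component k | x) = P(Z=k)·f_k(x) / marginal(x), where marginal(x) = Σ_j P(Z=j)·f_j(x).
Since both observations come from the same component, the likelihood for component k is f_k(x₁)·f_k(x₂).
  L_1 = [0.000111346] × [0.0158331] = 1.76296e-06
  L_2 = [0.000370097] × [0.0293627] = 1.0867e-05
  L_3 = [0.0384007] × [0.113737] = 0.00436759
  L_4 = [0.0775981] × [0.00362153] = 0.000281024
Weight by the priors:
  P(Z=1)·L_1 = 0.12 × 1.76296e-06 = 2.11555e-07
  P(Z=2)·L_2 = 0.22 × 1.0867e-05 = 2.39075e-06
  P(Z=3)·L_3 = 0.33 × 0.00436759 = 0.00144131
  P(Z=4)·L_4 = 0.33 × 0.000281024 = 9.2738e-05
Sum: 2.11555e-07 + 2.39075e-06 + 0.00144131 + 9.2738e-05 = 0.00153665
So the posterior for Subgroup 4 is 9.2738e-05 / 0.00153665 ≈ 0.0604.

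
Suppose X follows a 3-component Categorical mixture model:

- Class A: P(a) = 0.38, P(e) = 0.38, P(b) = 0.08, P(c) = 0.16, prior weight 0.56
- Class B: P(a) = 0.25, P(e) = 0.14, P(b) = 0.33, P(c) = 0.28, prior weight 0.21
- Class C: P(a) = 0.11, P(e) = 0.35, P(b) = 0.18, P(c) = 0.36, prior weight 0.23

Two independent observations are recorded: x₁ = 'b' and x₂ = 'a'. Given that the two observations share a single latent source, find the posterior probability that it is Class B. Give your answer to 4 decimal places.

0.4453

The responsibility of component k is P(Z=k) f_k(x) divided by Σ_j P(Z=j) f_j(x).
Since both observations come from the same component, the likelihood for component k is f_k(x₁)·f_k(x₂).
  L_A = [0.08] × [0.38] = 0.0304
  L_B = [0.33] × [0.25] = 0.0825
  L_C = [0.18] × [0.11] = 0.0198
Unnormalised posteriors:
  P(Z=A)·L_A = 0.56 × 0.0304 = 0.017024
  P(Z=B)·L_B = 0.21 × 0.0825 = 0.017325
  P(Z=C)·L_C = 0.23 × 0.0198 = 0.004554
Marginal: 0.017024 + 0.017325 + 0.004554 = 0.038903
P(Class B | data) ≈ 0.4453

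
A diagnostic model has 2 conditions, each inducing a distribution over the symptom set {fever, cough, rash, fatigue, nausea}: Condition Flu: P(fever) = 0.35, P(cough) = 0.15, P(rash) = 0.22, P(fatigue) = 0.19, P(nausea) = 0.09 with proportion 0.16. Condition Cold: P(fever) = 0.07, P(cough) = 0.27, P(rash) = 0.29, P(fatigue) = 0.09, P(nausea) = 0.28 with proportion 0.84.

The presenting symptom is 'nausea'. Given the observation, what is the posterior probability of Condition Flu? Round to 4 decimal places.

By Bayes' theorem, P(k | x) = w_k f_k(x) / Σ_j w_j f_j(x).
Component likelihoods at x = 'nausea':
  f_Flu = 0.09
  f_Cold = 0.28
Multiply by the mixture weights:
  w_Flu·f_Flu = 0.16 × 0.09 = 0.0144
  w_Cold·f_Cold = 0.84 × 0.28 = 0.2352
Normaliser: 0.0144 + 0.2352 = 0.2496
P(Condition Flu | 'nausea') ≈ 0.0577

0.0577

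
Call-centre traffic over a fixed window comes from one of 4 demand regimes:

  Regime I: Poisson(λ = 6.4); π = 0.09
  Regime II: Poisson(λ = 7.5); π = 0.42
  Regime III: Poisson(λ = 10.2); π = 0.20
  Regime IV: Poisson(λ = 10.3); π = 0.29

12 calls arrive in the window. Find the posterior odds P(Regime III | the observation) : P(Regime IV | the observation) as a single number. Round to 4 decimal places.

0.6780

Posterior odds = (π_i f_i(x)) / (π_j f_j(x)); the normalising sum cancels.
Evaluate each component's likelihood at the observed value:
  f_I = 0.0163809
  f_II = 0.0365754
  f_III = 0.098415
  f_IV = 0.10011
0.019683 / 0.0290318 ≈ 0.6780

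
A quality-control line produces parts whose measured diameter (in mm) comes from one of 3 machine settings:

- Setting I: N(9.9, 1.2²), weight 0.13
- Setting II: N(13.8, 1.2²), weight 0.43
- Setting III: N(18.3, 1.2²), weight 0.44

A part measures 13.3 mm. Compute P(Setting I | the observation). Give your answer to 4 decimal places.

0.0059

Apply Bayes' rule: the posterior for each component is proportional to its prior times its likelihood at x.
Evaluate each component's likelihood at the observed value:
  p_I = (1/(1.2·√(2π)))·exp(−(13.3−9.9)²/(2·1.2²)) = 0.332452·exp(-4.01389) = 0.00600508
  p_II = (1/(1.2·√(2π)))·exp(−(13.3−13.8)²/(2·1.2²)) = 0.332452·exp(-0.08681) = 0.30481
  p_III = (1/(1.2·√(2π)))·exp(−(13.3−18.3)²/(2·1.2²)) = 0.332452·exp(-8.68056) = 5.64692e-05
Weight by the priors:
  w_I·p_I = 0.13 × 0.00600508 = 0.000780661
  w_II·p_II = 0.43 × 0.30481 = 0.131068
  w_III·p_III = 0.44 × 5.64692e-05 = 2.48464e-05
Normaliser: 0.000780661 + 0.131068 + 2.48464e-05 = 0.131874
Responsibility of Setting I: 0.000780661 / 0.131874 ≈ 0.0059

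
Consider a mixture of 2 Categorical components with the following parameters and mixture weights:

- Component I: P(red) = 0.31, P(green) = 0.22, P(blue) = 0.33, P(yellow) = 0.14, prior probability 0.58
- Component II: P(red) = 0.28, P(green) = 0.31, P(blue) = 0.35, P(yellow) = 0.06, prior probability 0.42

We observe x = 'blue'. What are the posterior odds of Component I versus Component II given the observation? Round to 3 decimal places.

The posterior odds equal the prior odds times the likelihood ratio: (w_i/w_j)·(f_i(x)/f_j(x)).
Component likelihoods at x = 'blue':
  L_I = P(blue | comp) = 0.33
  L_II = P(blue | comp) = 0.35
Odds = (0.58/0.42) × (0.33/0.35) = 1.38095 × 0.942857 ≈ 1.302

1.302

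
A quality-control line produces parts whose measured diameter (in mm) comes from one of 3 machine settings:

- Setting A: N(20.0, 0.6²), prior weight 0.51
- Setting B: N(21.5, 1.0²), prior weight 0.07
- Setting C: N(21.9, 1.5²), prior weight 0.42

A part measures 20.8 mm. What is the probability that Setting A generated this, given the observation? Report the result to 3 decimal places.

0.565

Apply Bayes' rule: the posterior for each component is proportional to its prior times its likelihood at x.
Component likelihoods at x = 20.8 mm:
  L_A = (1/(0.6·√(2π)))·exp(−(20.8−20.0)²/(2·0.6²)) = 0.664904·exp(-0.88889) = 0.27335
  L_B = (1/(1.0·√(2π)))·exp(−(20.8−21.5)²/(2·1.0²)) = 0.398942·exp(-0.24500) = 0.312254
  L_C = (1/(1.5·√(2π)))·exp(−(20.8−21.9)²/(2·1.5²)) = 0.265962·exp(-0.26889) = 0.203255
Prior × likelihood for each component:
  π_A·L_A = 0.51 × 0.27335 = 0.139409
  π_B·L_B = 0.07 × 0.312254 = 0.0218578
  π_C·L_C = 0.42 × 0.203255 = 0.0853672
Marginal: 0.139409 + 0.0218578 + 0.0853672 = 0.246634
P(Setting A | 20.8 mm) ≈ 0.565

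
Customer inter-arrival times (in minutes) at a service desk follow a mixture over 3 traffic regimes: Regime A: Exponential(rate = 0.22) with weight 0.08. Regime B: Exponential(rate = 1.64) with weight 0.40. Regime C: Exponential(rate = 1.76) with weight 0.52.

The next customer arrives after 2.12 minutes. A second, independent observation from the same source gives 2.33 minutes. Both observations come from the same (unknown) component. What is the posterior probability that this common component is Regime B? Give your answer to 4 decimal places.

0.2580

P(component k | x) = π_k·f_k(x) / marginal(x), where marginal(x) = Σ_j π_j·f_j(x).
Since both observations come from the same component, the likelihood for component k is f_k(x₁)·f_k(x₂).
  f_A = [0.137996] × [0.131766] = 0.0181832
  f_B = [0.0506861] × [0.0359185] = 0.00182057
  f_C = [0.0421767] × [0.0291446] = 0.00122922
Prior × likelihood for each component:
  π_A·f_A = 0.08 × 0.0181832 = 0.00145466
  π_B·f_B = 0.40 × 0.00182057 = 0.000728227
  π_C·f_C = 0.52 × 0.00122922 = 0.000639196
Normaliser: 0.00145466 + 0.000728227 + 0.000639196 = 0.00282208
So the posterior for Regime B is 0.000728227 / 0.00282208 ≈ 0.2580.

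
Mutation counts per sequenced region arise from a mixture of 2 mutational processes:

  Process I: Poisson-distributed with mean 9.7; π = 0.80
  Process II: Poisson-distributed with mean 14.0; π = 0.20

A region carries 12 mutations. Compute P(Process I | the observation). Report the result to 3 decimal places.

The responsibility of component k is π_k f_k(x) divided by Σ_j π_j f_j(x).
Poisson probabilities:
  f_I = e^(−9.7)·9.7^12/12! = 0.0887702
  f_II = e^(−14.0)·14.0^12/12! = 0.0984185
Weight by the priors:
  π_I·f_I = 0.80 × 0.0887702 = 0.0710162
  π_II·f_II = 0.20 × 0.0984185 = 0.0196837
Evidence: 0.0710162 + 0.0196837 = 0.0906999
P(Process I | the observation) ≈ 0.783

0.783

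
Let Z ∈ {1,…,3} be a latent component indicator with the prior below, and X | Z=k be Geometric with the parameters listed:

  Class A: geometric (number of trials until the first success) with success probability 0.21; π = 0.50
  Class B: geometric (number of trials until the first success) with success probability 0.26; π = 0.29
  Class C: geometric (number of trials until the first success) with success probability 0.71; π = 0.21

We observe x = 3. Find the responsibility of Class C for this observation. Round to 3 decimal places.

The responsibility of component k is π_k f_k(x) divided by Σ_j π_j f_j(x).
Geometric probabilities:
  L_A = 0.131061
  L_B = 0.142376
  L_C = 0.059711
Multiply by the mixture weights:
  π_A·L_A = 0.50 × 0.131061 = 0.0655305
  π_B·L_B = 0.29 × 0.142376 = 0.041289
  π_C·L_C = 0.21 × 0.059711 = 0.0125393
Denominator: 0.0655305 + 0.041289 + 0.0125393 = 0.119359
Responsibility of Class C: 0.0125393 / 0.119359 ≈ 0.105

0.105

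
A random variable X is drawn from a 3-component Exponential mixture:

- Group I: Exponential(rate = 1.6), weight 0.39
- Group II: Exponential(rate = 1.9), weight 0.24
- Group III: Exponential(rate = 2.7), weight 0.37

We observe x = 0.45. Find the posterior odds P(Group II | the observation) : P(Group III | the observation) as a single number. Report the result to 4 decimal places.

0.6543

Posterior odds = (π_i f_i(x)) / (π_j f_j(x)); the normalising sum cancels.
Evaluate each component's likelihood at the observed value:
  p_I = 1.6·e^(−1.6·0.45) = 1.6·e^(−0.7200) = 0.778804
  p_II = 1.9·e^(−1.9·0.45) = 1.9·e^(−0.8550) = 0.808038
  p_III = 2.7·e^(−2.7·0.45) = 2.7·e^(−1.2150) = 0.801117
Odds = (0.24/0.37) × (0.808038/0.801117) = 0.648649 × 1.00864 ≈ 0.6543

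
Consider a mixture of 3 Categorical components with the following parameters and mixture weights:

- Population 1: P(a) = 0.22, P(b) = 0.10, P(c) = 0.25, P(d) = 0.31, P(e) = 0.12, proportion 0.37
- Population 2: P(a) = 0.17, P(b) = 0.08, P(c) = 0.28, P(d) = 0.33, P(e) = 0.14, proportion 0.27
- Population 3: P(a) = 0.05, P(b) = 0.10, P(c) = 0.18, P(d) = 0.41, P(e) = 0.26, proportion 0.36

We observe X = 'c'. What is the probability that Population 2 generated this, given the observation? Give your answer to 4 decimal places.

P(component k | x) = π_k·f_k(x) / marginal(x), where marginal(x) = Σ_j π_j·f_j(x).
Component likelihoods at x = 'c':
  f_1 = P(c | comp) = 0.25
  f_2 = P(c | comp) = 0.28
  f_3 = P(c | comp) = 0.18
Unnormalised posteriors:
  π_1·f_1 = 0.37 × 0.25 = 0.0925
  π_2·f_2 = 0.27 × 0.28 = 0.0756
  π_3·f_3 = 0.36 × 0.18 = 0.0648
Normaliser: 0.0925 + 0.0756 + 0.0648 = 0.2329
So the posterior for Population 2 is 0.0756 / 0.2329 ≈ 0.3246.

0.3246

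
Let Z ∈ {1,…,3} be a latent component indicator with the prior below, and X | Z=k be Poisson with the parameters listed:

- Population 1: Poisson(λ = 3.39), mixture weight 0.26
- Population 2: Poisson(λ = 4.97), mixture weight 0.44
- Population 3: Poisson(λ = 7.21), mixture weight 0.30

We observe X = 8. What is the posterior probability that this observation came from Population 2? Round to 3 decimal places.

0.391

By Bayes' theorem, P(k | x) = P(Z=k) f_k(x) / Σ_j P(Z=j) f_j(x).
Evaluate each component's likelihood at the observed value:
  L_1 = 0.0145821
  L_2 = 0.0641043
  L_3 = 0.133875
Multiply by the mixture weights:
  P(Z=1)·L_1 = 0.26 × 0.0145821 = 0.00379133
  P(Z=2)·L_2 = 0.44 × 0.0641043 = 0.0282059
  P(Z=3)·L_3 = 0.30 × 0.133875 = 0.0401624
Evidence: 0.00379133 + 0.0282059 + 0.0401624 = 0.0721596
Responsibility of Population 2: 0.0282059 / 0.0721596 ≈ 0.391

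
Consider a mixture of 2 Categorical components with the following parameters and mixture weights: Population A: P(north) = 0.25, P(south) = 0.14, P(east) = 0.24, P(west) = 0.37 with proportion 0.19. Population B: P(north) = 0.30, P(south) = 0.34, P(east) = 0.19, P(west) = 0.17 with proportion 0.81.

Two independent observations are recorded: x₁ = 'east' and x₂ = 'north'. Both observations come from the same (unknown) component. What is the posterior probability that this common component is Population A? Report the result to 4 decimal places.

0.1980

By Bayes' theorem, P(k | x) = P(Z=k) f_k(x) / Σ_j P(Z=j) f_j(x).
Since both observations come from the same component, the likelihood for component k is f_k(x₁)·f_k(x₂).
  p_A = [P(east | comp) = 0.24] × [0.25] = 0.06
  p_B = [P(east | comp) = 0.19] × [0.3] = 0.057
Unnormalised posteriors:
  P(Z=A)·p_A = 0.19 × 0.06 = 0.0114
  P(Z=B)·p_B = 0.81 × 0.057 = 0.04617
Marginal: 0.0114 + 0.04617 = 0.05757
So the posterior for Population A is 0.0114 / 0.05757 ≈ 0.1980.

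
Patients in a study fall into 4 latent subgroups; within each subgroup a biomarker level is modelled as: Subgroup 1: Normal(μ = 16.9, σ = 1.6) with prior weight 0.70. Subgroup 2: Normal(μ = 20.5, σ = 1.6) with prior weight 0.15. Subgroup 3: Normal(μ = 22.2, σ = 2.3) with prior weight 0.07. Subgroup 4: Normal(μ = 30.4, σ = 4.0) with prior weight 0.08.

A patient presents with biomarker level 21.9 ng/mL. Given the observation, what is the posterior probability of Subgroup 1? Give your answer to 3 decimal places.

0.033

Apply Bayes' rule: the posterior for each component is proportional to its prior times its likelihood at x.
Normal densities:
  f_1 = (1/(1.6·√(2π)))·exp(−(21.9−16.9)²/(2·1.6²)) = 0.249339·exp(-4.88281) = 0.00188891
  f_2 = (1/(1.6·√(2π)))·exp(−(21.9−20.5)²/(2·1.6²)) = 0.249339·exp(-0.38281) = 0.170034
  f_3 = (1/(2.3·√(2π)))·exp(−(21.9−22.2)²/(2·2.3²)) = 0.173453·exp(-0.00851) = 0.171984
  f_4 = (1/(4.0·√(2π)))·exp(−(21.9−30.4)²/(2·4.0²)) = 0.099736·exp(-2.25781) = 0.0104302
Multiply by the mixture weights:
  π_1·f_1 = 0.70 × 0.00188891 = 0.00132224
  π_2·f_2 = 0.15 × 0.170034 = 0.0255052
  π_3·f_3 = 0.07 × 0.171984 = 0.0120389
  π_4·f_4 = 0.08 × 0.0104302 = 0.00083442
Evidence: 0.00132224 + 0.0255052 + 0.0120389 + 0.00083442 = 0.0397007
Responsibility of Subgroup 1: 0.00132224 / 0.0397007 ≈ 0.033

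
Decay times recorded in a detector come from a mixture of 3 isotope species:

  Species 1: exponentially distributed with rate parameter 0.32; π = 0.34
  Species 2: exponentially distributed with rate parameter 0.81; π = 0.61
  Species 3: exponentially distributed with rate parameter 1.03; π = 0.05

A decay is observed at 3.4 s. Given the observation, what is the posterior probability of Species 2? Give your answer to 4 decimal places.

0.4516

Apply Bayes' rule: the posterior for each component is proportional to its prior times its likelihood at x.
Component likelihoods at x = 3.4 s:
  f_1 = 0.32·e^(−0.32·3.4) = 0.32·e^(−1.0880) = 0.107805
  f_2 = 0.81·e^(−0.81·3.4) = 0.81·e^(−2.7540) = 0.0515749
  f_3 = 1.03·e^(−1.03·3.4) = 1.03·e^(−3.5020) = 0.0310412
Multiply by the mixture weights:
  π_1·f_1 = 0.34 × 0.107805 = 0.0366536
  π_2·f_2 = 0.61 × 0.0515749 = 0.0314607
  π_3·f_3 = 0.05 × 0.0310412 = 0.00155206
Evidence: 0.0366536 + 0.0314607 + 0.00155206 = 0.0696663
So the posterior for Species 2 is 0.0314607 / 0.0696663 ≈ 0.4516.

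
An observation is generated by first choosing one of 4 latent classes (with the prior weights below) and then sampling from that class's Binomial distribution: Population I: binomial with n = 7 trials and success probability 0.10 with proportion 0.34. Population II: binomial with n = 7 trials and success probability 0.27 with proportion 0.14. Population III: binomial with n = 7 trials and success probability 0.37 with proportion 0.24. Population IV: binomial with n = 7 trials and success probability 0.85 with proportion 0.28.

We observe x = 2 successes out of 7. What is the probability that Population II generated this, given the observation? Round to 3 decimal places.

By Bayes' theorem, P(k | x) = w_k f_k(x) / Σ_j w_j f_j(x).
Component likelihoods at x = 2 successes out of 7:
  p_I = C(7,2)·0.10^2·0.90^5 = 21·0.01·0.59049 = 0.124003
  p_II = C(7,2)·0.27^2·0.73^5 = 21·0.0729·0.207307 = 0.317367
  p_III = C(7,2)·0.37^2·0.63^5 = 21·0.1369·0.0992437 = 0.285316
  p_IV = C(7,2)·0.85^2·0.15^5 = 21·0.7225·7.59375e-05 = 0.00115216
Weight by the priors:
  w_I·p_I = 0.34 × 0.124003 = 0.042161
  w_II·p_II = 0.14 × 0.317367 = 0.0444313
  w_III·p_III = 0.24 × 0.285316 = 0.0684757
  w_IV·p_IV = 0.28 × 0.00115216 = 0.000322605
Marginal: 0.042161 + 0.0444313 + 0.0684757 + 0.000322605 = 0.155391
P(Population II | the observation) = 0.0444313 / 0.155391 ≈ 0.286

0.286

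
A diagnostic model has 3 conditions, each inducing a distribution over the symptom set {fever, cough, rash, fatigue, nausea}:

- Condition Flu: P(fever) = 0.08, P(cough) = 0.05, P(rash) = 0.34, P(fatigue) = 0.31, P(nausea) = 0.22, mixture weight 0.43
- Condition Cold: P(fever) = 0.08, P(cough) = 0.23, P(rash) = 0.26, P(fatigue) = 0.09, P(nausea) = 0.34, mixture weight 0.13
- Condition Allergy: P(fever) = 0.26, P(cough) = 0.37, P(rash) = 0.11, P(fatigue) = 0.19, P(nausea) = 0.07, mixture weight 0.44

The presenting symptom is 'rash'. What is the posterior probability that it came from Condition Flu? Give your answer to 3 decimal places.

Apply Bayes' rule: the posterior for each component is proportional to its prior times its likelihood at x.
Evaluate each component's likelihood at the observed value:
  L_Flu = 0.34
  L_Cold = 0.26
  L_Allergy = 0.11
Multiply by the mixture weights:
  π_Flu·L_Flu = 0.43 × 0.34 = 0.1462
  π_Cold·L_Cold = 0.13 × 0.26 = 0.0338
  π_Allergy·L_Allergy = 0.44 × 0.11 = 0.0484
Evidence: 0.1462 + 0.0338 + 0.0484 = 0.2284
Responsibility of Condition Flu: 0.1462 / 0.2284 ≈ 0.640

0.640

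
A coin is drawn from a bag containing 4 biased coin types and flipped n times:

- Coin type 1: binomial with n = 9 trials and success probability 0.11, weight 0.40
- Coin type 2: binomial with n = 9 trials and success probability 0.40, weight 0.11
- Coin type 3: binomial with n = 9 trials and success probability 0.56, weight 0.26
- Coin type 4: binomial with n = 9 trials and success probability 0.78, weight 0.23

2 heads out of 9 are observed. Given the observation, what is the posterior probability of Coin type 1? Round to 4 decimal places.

The responsibility of component k is w_k f_k(x) divided by Σ_j w_j f_j(x).
Component likelihoods at x = 2 heads out of 9:
  L_1 = 0.192672
  L_2 = 0.161243
  L_3 = 0.0360452
  L_4 = 0.000546324
Prior × likelihood for each component:
  w_1·L_1 = 0.40 × 0.192672 = 0.0770687
  w_2·L_2 = 0.11 × 0.161243 = 0.0177367
  w_3·L_3 = 0.26 × 0.0360452 = 0.00937175
  w_4·L_4 = 0.23 × 0.000546324 = 0.000125655
Evidence: 0.0770687 + 0.0177367 + 0.00937175 + 0.000125655 = 0.104303
Responsibility of Coin type 1: 0.0770687 / 0.104303 ≈ 0.7389

0.7389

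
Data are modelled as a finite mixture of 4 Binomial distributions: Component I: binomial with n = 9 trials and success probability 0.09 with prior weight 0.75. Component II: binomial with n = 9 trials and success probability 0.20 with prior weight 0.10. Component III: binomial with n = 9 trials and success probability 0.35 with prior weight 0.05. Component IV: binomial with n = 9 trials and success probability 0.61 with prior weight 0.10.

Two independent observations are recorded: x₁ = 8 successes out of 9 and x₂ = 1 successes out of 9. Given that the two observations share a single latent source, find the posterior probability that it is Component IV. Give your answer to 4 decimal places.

0.7336

The responsibility of component k is w_k f_k(x) divided by Σ_j w_j f_j(x).
Since both observations come from the same component, the likelihood for component k is f_k(x₁)·f_k(x₂).
  L_I = [C(9,8)·0.09^8·0.91^1 = 9·4.30467e-09·0.91 = 3.52553e-08] × [0.380905] = 1.34289e-08
  L_II = [C(9,8)·0.20^8·0.80^1 = 9·2.56e-06·0.8 = 1.8432e-05] × [0.30199] = 5.56628e-06
  L_III = [C(9,8)·0.35^8·0.65^1 = 9·0.000225188·0.65 = 0.00131735] × [0.100373] = 0.000132226
  L_IV = [C(9,8)·0.61^8·0.39^1 = 9·0.0191707·0.39 = 0.0672893] × [0.00293825] = 0.000197713
Unnormalised posteriors:
  w_I·L_I = 0.75 × 1.34289e-08 = 1.00717e-08
  w_II·L_II = 0.10 × 5.56628e-06 = 5.56628e-07
  w_III·L_III = 0.05 × 0.000132226 = 6.61131e-06
  w_IV·L_IV = 0.10 × 0.000197713 = 1.97713e-05
Normaliser: 1.00717e-08 + 5.56628e-07 + 6.61131e-06 + 1.97713e-05 = 2.69493e-05
Responsibility of Component IV: 1.97713e-05 / 2.69493e-05 ≈ 0.7336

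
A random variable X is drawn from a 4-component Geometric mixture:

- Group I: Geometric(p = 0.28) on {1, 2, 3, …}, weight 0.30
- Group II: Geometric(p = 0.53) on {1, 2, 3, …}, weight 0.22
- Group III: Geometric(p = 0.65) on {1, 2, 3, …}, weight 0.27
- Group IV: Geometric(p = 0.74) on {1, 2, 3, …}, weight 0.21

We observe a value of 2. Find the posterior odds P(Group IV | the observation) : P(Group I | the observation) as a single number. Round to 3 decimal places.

Posterior odds = (π_i f_i(x)) / (π_j f_j(x)); the normalising sum cancels.
Geometric probabilities:
  f_I = 0.28·(1−0.28)^1 = 0.28·0.72 = 0.2016
  f_II = 0.53·(1−0.53)^1 = 0.53·0.47 = 0.2491
  f_III = 0.65·(1−0.65)^1 = 0.65·0.35 = 0.2275
  f_IV = 0.74·(1−0.74)^1 = 0.74·0.26 = 0.1924
0.040404 / 0.06048 ≈ 0.668

0.668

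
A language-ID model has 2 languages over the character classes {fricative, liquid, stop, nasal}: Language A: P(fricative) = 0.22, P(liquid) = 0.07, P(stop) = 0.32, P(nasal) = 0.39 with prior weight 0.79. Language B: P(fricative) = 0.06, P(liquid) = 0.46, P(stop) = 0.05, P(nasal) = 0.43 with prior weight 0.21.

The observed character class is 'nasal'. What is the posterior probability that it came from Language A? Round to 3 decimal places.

Apply Bayes' rule: the posterior for each component is proportional to its prior times its likelihood at x.
Evaluate each component's likelihood at the observed value:
  p_A = 0.39
  p_B = 0.43
Weight by the priors:
  π_A·p_A = 0.79 × 0.39 = 0.3081
  π_B·p_B = 0.21 × 0.43 = 0.0903
Normaliser: 0.3081 + 0.0903 = 0.3984
P(Language A | 'nasal') = 0.3081 / 0.3984 ≈ 0.773

0.773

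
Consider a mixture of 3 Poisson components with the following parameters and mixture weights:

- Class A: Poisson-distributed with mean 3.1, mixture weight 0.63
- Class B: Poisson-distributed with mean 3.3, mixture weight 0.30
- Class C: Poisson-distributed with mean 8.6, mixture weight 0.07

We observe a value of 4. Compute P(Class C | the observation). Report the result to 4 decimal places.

P(component k | x) = π_k·f_k(x) / marginal(x), where marginal(x) = Σ_j π_j·f_j(x).
Evaluate each component's likelihood at the observed value:
  p_A = 0.17335
  p_B = 0.182252
  p_C = 0.0419614
Multiply by the mixture weights:
  π_A·p_A = 0.63 × 0.17335 = 0.10921
  π_B·p_B = 0.30 × 0.182252 = 0.0546757
  π_C·p_C = 0.07 × 0.0419614 = 0.0029373
Denominator: 0.10921 + 0.0546757 + 0.0029373 = 0.166823
P(Class C | data) ≈ 0.0176

0.0176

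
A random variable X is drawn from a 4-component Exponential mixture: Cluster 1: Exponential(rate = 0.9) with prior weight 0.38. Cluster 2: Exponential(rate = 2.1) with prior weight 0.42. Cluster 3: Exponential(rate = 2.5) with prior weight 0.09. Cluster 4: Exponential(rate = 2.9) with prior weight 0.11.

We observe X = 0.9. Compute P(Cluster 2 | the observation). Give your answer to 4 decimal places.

0.4007

Posterior ∝ prior × likelihood, so P(k | x) ∝ w_k f_k(x); normalise over all components.
Component likelihoods at x = 0.9:
  f_1 = 0.400372
  f_2 = 0.317251
  f_3 = 0.263498
  f_4 = 0.21325
Unnormalised posteriors:
  w_1·f_1 = 0.38 × 0.400372 = 0.152141
  w_2·f_2 = 0.42 × 0.317251 = 0.133245
  w_3·f_3 = 0.09 × 0.263498 = 0.0237148
  w_4·f_4 = 0.11 × 0.21325 = 0.0234575
Sum: 0.152141 + 0.133245 + 0.0237148 + 0.0234575 = 0.332559
P(Cluster 2 | x) ≈ 0.4007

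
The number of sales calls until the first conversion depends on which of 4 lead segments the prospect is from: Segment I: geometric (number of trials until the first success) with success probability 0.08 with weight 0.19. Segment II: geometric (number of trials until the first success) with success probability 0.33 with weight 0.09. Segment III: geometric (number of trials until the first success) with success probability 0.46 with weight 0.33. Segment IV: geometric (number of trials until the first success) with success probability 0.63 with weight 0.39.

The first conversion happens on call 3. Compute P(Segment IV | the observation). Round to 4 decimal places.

0.3231

P(component k | x) = π_k·f_k(x) / marginal(x), where marginal(x) = Σ_j π_j·f_j(x).
Evaluate each component's likelihood at the observed value:
  p_I = 0.08·(1−0.08)^2 = 0.08·0.8464 = 0.067712
  p_II = 0.33·(1−0.33)^2 = 0.33·0.4489 = 0.148137
  p_III = 0.46·(1−0.46)^2 = 0.46·0.2916 = 0.134136
  p_IV = 0.63·(1−0.63)^2 = 0.63·0.1369 = 0.086247
Weight by the priors:
  π_I·p_I = 0.19 × 0.067712 = 0.0128653
  π_II·p_II = 0.09 × 0.148137 = 0.0133323
  π_III·p_III = 0.33 × 0.134136 = 0.0442649
  π_IV·p_IV = 0.39 × 0.086247 = 0.0336363
Sum: 0.0128653 + 0.0133323 + 0.0442649 + 0.0336363 = 0.104099
P(Segment IV | x) ≈ 0.3231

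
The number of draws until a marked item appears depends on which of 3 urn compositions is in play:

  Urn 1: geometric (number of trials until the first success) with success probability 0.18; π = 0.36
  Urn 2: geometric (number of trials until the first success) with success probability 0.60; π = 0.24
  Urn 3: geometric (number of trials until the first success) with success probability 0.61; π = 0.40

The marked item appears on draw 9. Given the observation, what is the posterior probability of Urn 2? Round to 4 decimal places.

0.0070

By Bayes' theorem, P(k | x) = π_k f_k(x) / Σ_j π_j f_j(x).
Evaluate each component's likelihood at the observed value:
  p_1 = 0.0367945
  p_2 = 0.000393216
  p_3 = 0.000326473
Multiply by the mixture weights:
  π_1·p_1 = 0.36 × 0.0367945 = 0.013246
  π_2·p_2 = 0.24 × 0.000393216 = 9.43718e-05
  π_3·p_3 = 0.40 × 0.000326473 = 0.000130589
Normaliser: 0.013246 + 9.43718e-05 + 0.000130589 = 0.013471
P(Urn 2 | data) ≈ 0.0070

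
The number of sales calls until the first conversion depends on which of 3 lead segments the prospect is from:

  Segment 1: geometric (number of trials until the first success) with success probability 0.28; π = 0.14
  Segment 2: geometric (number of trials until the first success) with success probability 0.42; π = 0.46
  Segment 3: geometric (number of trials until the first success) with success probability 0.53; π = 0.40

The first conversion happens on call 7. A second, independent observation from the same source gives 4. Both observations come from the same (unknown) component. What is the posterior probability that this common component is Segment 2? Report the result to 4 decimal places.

Apply Bayes' rule: the posterior for each component is proportional to its prior times its likelihood at x.
Since both observations come from the same component, the likelihood for component k is f_k(x₁)·f_k(x₂).
  p_1 = [0.28·(1−0.28)^6 = 0.28·0.139314 = 0.0390079] × [0.104509] = 0.0040767
  p_2 = [0.42·(1−0.42)^6 = 0.42·0.0380687 = 0.0159889] × [0.081947] = 0.00131024
  p_3 = [0.53·(1−0.53)^6 = 0.53·0.0107792 = 0.00571298] × [0.0550262] = 0.000314364
Multiply by the mixture weights:
  w_1·p_1 = 0.14 × 0.0040767 = 0.000570738
  w_2·p_2 = 0.46 × 0.00131024 = 0.00060271
  w_3·p_3 = 0.40 × 0.000314364 = 0.000125745
Denominator: 0.000570738 + 0.00060271 + 0.000125745 = 0.00129919
P(Segment 2 | x₁, x₂) ≈ 0.4639

0.4639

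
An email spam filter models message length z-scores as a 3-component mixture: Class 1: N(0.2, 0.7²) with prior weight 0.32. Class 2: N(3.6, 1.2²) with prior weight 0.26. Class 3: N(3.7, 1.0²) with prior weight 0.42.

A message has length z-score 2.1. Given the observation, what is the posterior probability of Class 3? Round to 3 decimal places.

0.513

P(component k | x) = π_k·f_k(x) / marginal(x), where marginal(x) = Σ_j π_j·f_j(x).
Component likelihoods at x = 2.1:
  p_1 = (1/(0.7·√(2π)))·exp(−(2.1−0.2)²/(2·0.7²)) = 0.569918·exp(-3.68367) = 0.0143223
  p_2 = (1/(1.2·√(2π)))·exp(−(2.1−3.6)²/(2·1.2²)) = 0.332452·exp(-0.78125) = 0.152208
  p_3 = (1/(1.0·√(2π)))·exp(−(2.1−3.7)²/(2·1.0²)) = 0.398942·exp(-1.28000) = 0.110921
Unnormalised posteriors:
  π_1·p_1 = 0.32 × 0.0143223 = 0.00458314
  π_2·p_2 = 0.26 × 0.152208 = 0.039574
  π_3·p_3 = 0.42 × 0.110921 = 0.0465868
Denominator: 0.00458314 + 0.039574 + 0.0465868 = 0.0907439
P(Class 3 | data) ≈ 0.513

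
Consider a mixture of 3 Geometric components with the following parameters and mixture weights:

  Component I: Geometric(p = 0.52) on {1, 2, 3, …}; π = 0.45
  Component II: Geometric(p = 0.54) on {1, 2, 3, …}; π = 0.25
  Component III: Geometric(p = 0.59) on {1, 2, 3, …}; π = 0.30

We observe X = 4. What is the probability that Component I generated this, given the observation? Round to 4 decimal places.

0.5053

The responsibility of component k is w_k f_k(x) divided by Σ_j w_j f_j(x).
Component likelihoods at x = 4:
  p_I = 0.0575078
  p_II = 0.0525614
  p_III = 0.0406634
Multiply by the mixture weights:
  w_I·p_I = 0.45 × 0.0575078 = 0.0258785
  w_II·p_II = 0.25 × 0.0525614 = 0.0131404
  w_III·p_III = 0.30 × 0.0406634 = 0.012199
Denominator: 0.0258785 + 0.0131404 + 0.012199 = 0.0512179
So the posterior for Component I is 0.0258785 / 0.0512179 ≈ 0.5053.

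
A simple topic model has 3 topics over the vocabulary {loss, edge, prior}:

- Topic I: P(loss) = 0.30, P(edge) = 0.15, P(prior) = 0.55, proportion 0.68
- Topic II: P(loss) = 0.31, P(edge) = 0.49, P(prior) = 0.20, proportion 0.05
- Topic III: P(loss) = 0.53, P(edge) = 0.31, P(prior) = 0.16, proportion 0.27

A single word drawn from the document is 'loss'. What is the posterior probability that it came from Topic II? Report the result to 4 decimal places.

0.0427

Posterior ∝ prior × likelihood, so P(k | x) ∝ P(Z=k) f_k(x); normalise over all components.
Component likelihoods at x = 'loss':
  f_I = 0.3
  f_II = 0.31
  f_III = 0.53
Prior × likelihood for each component:
  P(Z=I)·f_I = 0.68 × 0.3 = 0.204
  P(Z=II)·f_II = 0.05 × 0.31 = 0.0155
  P(Z=III)·f_III = 0.27 × 0.53 = 0.1431
Normaliser: 0.204 + 0.0155 + 0.1431 = 0.3626
Responsibility of Topic II: 0.0155 / 0.3626 ≈ 0.0427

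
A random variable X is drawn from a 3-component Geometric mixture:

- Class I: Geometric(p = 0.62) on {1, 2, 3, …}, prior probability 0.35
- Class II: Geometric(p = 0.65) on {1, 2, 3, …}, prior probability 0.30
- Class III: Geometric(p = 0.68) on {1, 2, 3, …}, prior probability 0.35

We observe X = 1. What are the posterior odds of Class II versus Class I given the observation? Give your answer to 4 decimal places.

Since P(k|x) ∝ π_k f_k(x), the posterior odds are π_i f_i(x) / (π_j f_j(x)).
Evaluate each component's likelihood at the observed value:
  f_I = 0.62·(1−0.62)^0 = 0.62·1 = 0.62
  f_II = 0.65·(1−0.65)^0 = 0.65·1 = 0.65
  f_III = 0.68·(1−0.68)^0 = 0.68·1 = 0.68
Posterior odds = (π_II·f_II) / (π_I·f_I) = (0.30·0.65) / (0.35·0.62) = 0.195 / 0.217 ≈ 0.8986

0.8986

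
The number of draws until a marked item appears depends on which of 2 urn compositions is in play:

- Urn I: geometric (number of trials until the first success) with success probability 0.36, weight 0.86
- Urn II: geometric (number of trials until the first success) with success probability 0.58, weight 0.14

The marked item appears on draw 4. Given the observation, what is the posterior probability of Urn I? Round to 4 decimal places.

0.9310

By Bayes' theorem, P(k | x) = P(Z=k) f_k(x) / Σ_j P(Z=j) f_j(x).
Geometric probabilities:
  f_I = 0.36·(1−0.36)^3 = 0.36·0.262144 = 0.0943718
  f_II = 0.58·(1−0.58)^3 = 0.58·0.074088 = 0.042971
Prior × likelihood for each component:
  P(Z=I)·f_I = 0.86 × 0.0943718 = 0.0811598
  P(Z=II)·f_II = 0.14 × 0.042971 = 0.00601595
Denominator: 0.0811598 + 0.00601595 = 0.0871757
P(Urn I | data) ≈ 0.9310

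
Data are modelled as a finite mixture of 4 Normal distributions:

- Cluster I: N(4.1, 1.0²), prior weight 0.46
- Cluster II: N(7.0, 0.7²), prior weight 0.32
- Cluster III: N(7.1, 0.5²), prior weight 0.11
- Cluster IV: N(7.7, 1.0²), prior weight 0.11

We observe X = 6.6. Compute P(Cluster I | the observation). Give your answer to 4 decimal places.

0.0336

The responsibility of component k is π_k f_k(x) divided by Σ_j π_j f_j(x).
Component likelihoods at x = 6.6:
  L_I = (1/(1.0·√(2π)))·exp(−(6.6−4.1)²/(2·1.0²)) = 0.398942·exp(-3.12500) = 0.0175283
  L_II = (1/(0.7·√(2π)))·exp(−(6.6−7.0)²/(2·0.7²)) = 0.569918·exp(-0.16327) = 0.484068
  L_III = (1/(0.5·√(2π)))·exp(−(6.6−7.1)²/(2·0.5²)) = 0.797885·exp(-0.50000) = 0.483941
  L_IV = (1/(1.0·√(2π)))·exp(−(6.6−7.7)²/(2·1.0²)) = 0.398942·exp(-0.60500) = 0.217852
Multiply by the mixture weights:
  π_I·L_I = 0.46 × 0.0175283 = 0.00806302
  π_II·L_II = 0.32 × 0.484068 = 0.154902
  π_III·L_III = 0.11 × 0.483941 = 0.0532336
  π_IV·L_IV = 0.11 × 0.217852 = 0.0239637
Normaliser: 0.00806302 + 0.154902 + 0.0532336 + 0.0239637 = 0.240162
So the posterior for Cluster I is 0.00806302 / 0.240162 ≈ 0.0336.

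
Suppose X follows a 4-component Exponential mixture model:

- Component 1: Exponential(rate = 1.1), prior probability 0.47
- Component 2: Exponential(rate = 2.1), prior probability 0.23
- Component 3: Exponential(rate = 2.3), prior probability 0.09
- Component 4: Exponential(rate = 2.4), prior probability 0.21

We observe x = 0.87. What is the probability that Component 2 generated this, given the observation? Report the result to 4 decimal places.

0.2119

Apply Bayes' rule: the posterior for each component is proportional to its prior times its likelihood at x.
Component likelihoods at x = 0.87:
  f_1 = 0.422448
  f_2 = 0.337881
  f_3 = 0.31096
  f_4 = 0.297443
Multiply by the mixture weights:
  w_1·f_1 = 0.47 × 0.422448 = 0.19855
  w_2·f_2 = 0.23 × 0.337881 = 0.0777125
  w_3·f_3 = 0.09 × 0.31096 = 0.0279864
  w_4·f_4 = 0.21 × 0.297443 = 0.0624631
Evidence: 0.19855 + 0.0777125 + 0.0279864 + 0.0624631 = 0.366712
P(Component 2 | 0.87) = 0.0777125 / 0.366712 ≈ 0.2119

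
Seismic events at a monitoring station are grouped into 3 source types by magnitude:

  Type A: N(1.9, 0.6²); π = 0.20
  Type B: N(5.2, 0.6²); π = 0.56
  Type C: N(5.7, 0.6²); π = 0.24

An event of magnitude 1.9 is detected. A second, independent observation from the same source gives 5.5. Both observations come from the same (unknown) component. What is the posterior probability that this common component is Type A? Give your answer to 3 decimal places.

P(component k | x) = π_k·f_k(x) / marginal(x), where marginal(x) = Σ_j π_j·f_j(x).
Since both observations come from the same component, the likelihood for component k is f_k(x₁)·f_k(x₂).
  f_A = [0.664904] × [1.01265e-08] = 6.73313e-09
  f_B = [1.79496e-07] × [0.586776] = 1.05324e-07
  f_C = [1.29641e-09] × [0.628972] = 8.15404e-10
Weight by the priors:
  π_A·f_A = 0.20 × 6.73313e-09 = 1.34663e-09
  π_B·f_B = 0.56 × 1.05324e-07 = 5.89814e-08
  π_C·f_C = 0.24 × 8.15404e-10 = 1.95697e-10
Normaliser: 1.34663e-09 + 5.89814e-08 + 1.95697e-10 = 6.05237e-08
P(Type A | x) ≈ 0.022

0.022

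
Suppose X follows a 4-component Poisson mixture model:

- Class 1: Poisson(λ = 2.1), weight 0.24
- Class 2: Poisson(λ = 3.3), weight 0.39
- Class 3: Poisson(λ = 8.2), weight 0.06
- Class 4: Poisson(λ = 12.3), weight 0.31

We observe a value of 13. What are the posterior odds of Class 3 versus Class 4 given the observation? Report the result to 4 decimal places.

Posterior odds = (π_i f_i(x)) / (π_j f_j(x)); the normalising sum cancels.
Evaluate each component's likelihood at the observed value:
  f_1 = e^(−2.1)·2.1^13/13! = 3.03775e-07
  f_2 = e^(−3.3)·3.3^13/13! = 3.26009e-05
  f_3 = e^(−8.2)·8.2^13/13! = 0.033426
  f_4 = e^(−12.3)·12.3^13/13! = 0.107811
Odds = (0.06/0.31) × (0.033426/0.107811) = 0.193548 × 0.310042 ≈ 0.0600

0.0600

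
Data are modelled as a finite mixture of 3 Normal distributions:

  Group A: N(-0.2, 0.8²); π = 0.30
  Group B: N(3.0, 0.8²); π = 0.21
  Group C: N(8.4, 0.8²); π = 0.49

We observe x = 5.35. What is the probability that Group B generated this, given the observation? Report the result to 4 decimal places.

The responsibility of component k is π_k f_k(x) divided by Σ_j π_j f_j(x).
Component likelihoods at x = 5.35:
  p_A = 1.76507e-11
  p_B = 0.00666925
  p_C = 0.000347977
Weight by the priors:
  π_A·p_A = 0.30 × 1.76507e-11 = 5.2952e-12
  π_B·p_B = 0.21 × 0.00666925 = 0.00140054
  π_C·p_C = 0.49 × 0.000347977 = 0.000170509
Normaliser: 5.2952e-12 + 0.00140054 + 0.000170509 = 0.00157105
P(Group B | 5.35) ≈ 0.8915

0.8915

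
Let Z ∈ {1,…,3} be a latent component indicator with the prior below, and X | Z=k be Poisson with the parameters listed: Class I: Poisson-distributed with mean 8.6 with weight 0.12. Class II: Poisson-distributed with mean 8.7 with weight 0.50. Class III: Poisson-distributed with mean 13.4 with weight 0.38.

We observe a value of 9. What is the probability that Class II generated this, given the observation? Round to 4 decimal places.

By Bayes' theorem, P(k | x) = P(Z=k) f_k(x) / Σ_j P(Z=j) f_j(x).
Component likelihoods at x = 9:
  p_I = 0.130554
  p_II = 0.131084
  p_III = 0.0581613
Unnormalised posteriors:
  P(Z=I)·p_I = 0.12 × 0.130554 = 0.0156665
  P(Z=II)·p_II = 0.50 × 0.131084 = 0.0655418
  P(Z=III)·p_III = 0.38 × 0.0581613 = 0.0221013
Normaliser: 0.0156665 + 0.0655418 + 0.0221013 = 0.10331
P(Class II | x) = 0.0655418 / 0.10331 ≈ 0.6344

0.6344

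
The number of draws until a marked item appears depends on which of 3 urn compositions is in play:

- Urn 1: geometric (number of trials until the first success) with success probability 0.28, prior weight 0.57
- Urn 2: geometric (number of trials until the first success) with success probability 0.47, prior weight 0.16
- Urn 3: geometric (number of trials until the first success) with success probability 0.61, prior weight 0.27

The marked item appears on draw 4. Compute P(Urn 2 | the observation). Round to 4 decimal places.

0.1390

Posterior ∝ prior × likelihood, so P(k | x) ∝ w_k f_k(x); normalise over all components.
Geometric probabilities:
  f_1 = 0.28·(1−0.28)^3 = 0.28·0.373248 = 0.104509
  f_2 = 0.47·(1−0.47)^3 = 0.47·0.148877 = 0.0699722
  f_3 = 0.61·(1−0.61)^3 = 0.61·0.059319 = 0.0361846
Multiply by the mixture weights:
  w_1·f_1 = 0.57 × 0.104509 = 0.0595704
  w_2·f_2 = 0.16 × 0.0699722 = 0.0111956
  w_3·f_3 = 0.27 × 0.0361846 = 0.00976984
Evidence: 0.0595704 + 0.0111956 + 0.00976984 = 0.0805358
P(Urn 2 | data) ≈ 0.1390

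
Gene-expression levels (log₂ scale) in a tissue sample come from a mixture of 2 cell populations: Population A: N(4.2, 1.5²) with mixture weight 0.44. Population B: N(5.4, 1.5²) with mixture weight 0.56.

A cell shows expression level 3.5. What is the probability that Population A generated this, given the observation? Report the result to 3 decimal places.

Posterior ∝ prior × likelihood, so P(k | x) ∝ π_k f_k(x); normalise over all components.
Normal densities:
  p_A = (1/(1.5·√(2π)))·exp(−(3.5−4.2)²/(2·1.5²)) = 0.265962·exp(-0.10889) = 0.238522
  p_B = (1/(1.5·√(2π)))·exp(−(3.5−5.4)²/(2·1.5²)) = 0.265962·exp(-0.80222) = 0.119239
Prior × likelihood for each component:
  π_A·p_A = 0.44 × 0.238522 = 0.10495
  π_B·p_B = 0.56 × 0.119239 = 0.0667738
Normaliser: 0.10495 + 0.0667738 = 0.171724
So the posterior for Population A is 0.10495 / 0.171724 ≈ 0.611.

0.611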